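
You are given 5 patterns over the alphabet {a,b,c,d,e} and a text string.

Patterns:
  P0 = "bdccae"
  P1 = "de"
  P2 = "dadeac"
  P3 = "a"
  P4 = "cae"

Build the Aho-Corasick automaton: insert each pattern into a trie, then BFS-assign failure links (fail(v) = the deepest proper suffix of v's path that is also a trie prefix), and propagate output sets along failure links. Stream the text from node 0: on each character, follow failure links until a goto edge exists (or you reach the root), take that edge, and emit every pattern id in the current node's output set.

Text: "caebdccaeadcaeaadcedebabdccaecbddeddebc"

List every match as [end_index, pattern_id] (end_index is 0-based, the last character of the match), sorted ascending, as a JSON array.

Build automaton:
Trie (insert patterns):
  0='ε' goto a→14 b→1 c→15 d→7
  1='b' goto d→2
  2='bd' goto c→3
  3='bdc' goto c→4
  4='bdcc' goto a→5
  5='bdcca' goto e→6
  6='bdccae' goto ·  ←P0
  7='d' goto a→9 e→8
  8='de' goto ·  ←P1
  9='da' goto d→10
  10='dad' goto e→11
  11='dade' goto a→12
  12='dadea' goto c→13
  13='dadeac' goto ·  ←P2
  14='a' goto ·  ←P3
  15='c' goto a→16
  16='ca' goto e→17
  17='cae' goto ·  ←P4

Failure links (BFS by depth):
  n1('b'): parent n0 fail=0; on 'b' 0 → fail=0;  out ∅∪∅=∅
  n7('d'): parent n0 fail=0; on 'd' 0 → fail=0;  out ∅∪∅=∅
  n14('a'): parent n0 fail=0; on 'a' 0 → fail=0;  out {3}∪∅={3}
  n15('c'): parent n0 fail=0; on 'c' 0 → fail=0;  out ∅∪∅=∅
  n2('bd'): parent n1 fail=0; on 'd' 0 → fail=7;  out ∅∪∅=∅
  n8('de'): parent n7 fail=0; on 'e' 0 → fail=0;  out {1}∪∅={1}
  n9('da'): parent n7 fail=0; on 'a' 0 → fail=14;  out ∅∪{3}={3}
  n16('ca'): parent n15 fail=0; on 'a' 0 → fail=14;  out ∅∪{3}={3}
  n3('bdc'): parent n2 fail=7; on 'c' 7→0 → fail=15;  out ∅∪∅=∅
  n10('dad'): parent n9 fail=14; on 'd' 14→0 → fail=7;  out ∅∪∅=∅
  n17('cae'): parent n16 fail=14; on 'e' 14→0 → fail=0;  out {4}∪∅={4}
  n4('bdcc'): parent n3 fail=15; on 'c' 15→0 → fail=15;  out ∅∪∅=∅
  n11('dade'): parent n10 fail=7; on 'e' 7 → fail=8;  out ∅∪{1}={1}
  n5('bdcca'): parent n4 fail=15; on 'a' 15 → fail=16;  out ∅∪{3}={3}
  n12('dadea'): parent n11 fail=8; on 'a' 8→0 → fail=14;  out ∅∪{3}={3}
  n6('bdccae'): parent n5 fail=16; on 'e' 16 → fail=17;  out {0}∪{4}={0,4}
  n13('dadeac'): parent n12 fail=14; on 'c' 14→0 → fail=15;  out {2}∪∅={2}

Run:
i=0 'c': node 0→15
i=1 'a': node 15→16  → match P3@[1:1]
i=2 'e': node 16→17  → match P4@[0:2]
i=3 'b': node 17→1 (fail-walked)
i=4 'd': node 1→2
i=5 'c': node 2→3
i=6 'c': node 3→4
i=7 'a': node 4→5  → match P3@[7:7]
i=8 'e': node 5→6  → match P0@[3:8],P4@[6:8]
i=9 'a': node 6→14 (fail-walked)  → match P3@[9:9]
i=10 'd': node 14→7 (fail-walked)
i=11 'c': node 7→15 (fail-walked)
i=12 'a': node 15→16  → match P3@[12:12]
i=13 'e': node 16→17  → match P4@[11:13]
i=14 'a': node 17→14 (fail-walked)  → match P3@[14:14]
i=15 'a': node 14→14 (fail-walked)  → match P3@[15:15]
i=16 'd': node 14→7 (fail-walked)
i=17 'c': node 7→15 (fail-walked)
i=18 'e': node 15→0 (fail-walked)
i=19 'd': node 0→7
i=20 'e': node 7→8  → match P1@[19:20]
i=21 'b': node 8→1 (fail-walked)
i=22 'a': node 1→14 (fail-walked)  → match P3@[22:22]
i=23 'b': node 14→1 (fail-walked)
i=24 'd': node 1→2
i=25 'c': node 2→3
i=26 'c': node 3→4
i=27 'a': node 4→5  → match P3@[27:27]
i=28 'e': node 5→6  → match P0@[23:28],P4@[26:28]
i=29 'c': node 6→15 (fail-walked)
i=30 'b': node 15→1 (fail-walked)
i=31 'd': node 1→2
i=32 'd': node 2→7 (fail-walked)
i=33 'e': node 7→8  → match P1@[32:33]
i=34 'd': node 8→7 (fail-walked)
i=35 'd': node 7→7 (fail-walked)
i=36 'e': node 7→8  → match P1@[35:36]
i=37 'b': node 8→1 (fail-walked)
i=38 'c': node 1→15 (fail-walked)

Result: [[1,3],[2,4],[7,3],[8,0],[8,4],[9,3],[12,3],[13,4],[14,3],[15,3],[20,1],[22,3],[27,3],[28,0],[28,4],[33,1],[36,1]]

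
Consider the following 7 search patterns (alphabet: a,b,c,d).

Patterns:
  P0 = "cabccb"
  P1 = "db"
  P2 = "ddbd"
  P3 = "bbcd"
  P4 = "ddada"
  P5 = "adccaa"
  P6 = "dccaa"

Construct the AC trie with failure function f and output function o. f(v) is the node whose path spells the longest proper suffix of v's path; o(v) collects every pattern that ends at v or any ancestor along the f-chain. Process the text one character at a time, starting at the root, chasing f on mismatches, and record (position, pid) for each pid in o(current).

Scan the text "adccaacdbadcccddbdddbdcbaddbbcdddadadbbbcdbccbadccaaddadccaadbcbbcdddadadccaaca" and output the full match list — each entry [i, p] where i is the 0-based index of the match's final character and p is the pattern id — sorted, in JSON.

Construct AC machine:
Trie nodes:
  n0 'ε': a→19 b→12 c→1 d→7
  n1 'c': a→2
  n2 'ca': b→3
  n3 'cab': c→4
  n4 'cabc': c→5
  n5 'cabcc': b→6
  n6 'cabccb': ·  ←P0
  n7 'd': b→8 c→25 d→9
  n8 'db': ·  ←P1
  n9 'dd': a→16 b→10
  n10 'ddb': d→11
  n11 'ddbd': ·  ←P2
  n12 'b': b→13
  n13 'bb': c→14
  n14 'bbc': d→15
  n15 'bbcd': ·  ←P3
  n16 'dda': d→17
  n17 'ddad': a→18
  n18 'ddada': ·  ←P4
  n19 'a': d→20
  n20 'ad': c→21
  n21 'adc': c→22
  n22 'adcc': a→23
  n23 'adcca': a→24
  n24 'adccaa': ·  ←P5
  n25 'dc': c→26
  n26 'dcc': a→27
  n27 'dcca': a→28
  n28 'dccaa': ·  ←P6

Failure links (BFS by depth):
  fail(1) 'c': from fail(0)=0 chase 'c': 0 ⇒ 0;  out=∅∪out(0)=∅
  fail(7) 'd': from fail(0)=0 chase 'd': 0 ⇒ 0;  out=∅∪out(0)=∅
  fail(12) 'b': from fail(0)=0 chase 'b': 0 ⇒ 0;  out=∅∪out(0)=∅
  fail(19) 'a': from fail(0)=0 chase 'a': 0 ⇒ 0;  out=∅∪out(0)=∅
  fail(2) 'ca': from fail(1)=0 chase 'a': 0 ⇒ 19;  out=∅∪out(19)=∅
  fail(8) 'db': from fail(7)=0 chase 'b': 0 ⇒ 12;  out={1}∪out(12)={1}
  fail(9) 'dd': from fail(7)=0 chase 'd': 0 ⇒ 7;  out=∅∪out(7)=∅
  fail(13) 'bb': from fail(12)=0 chase 'b': 0 ⇒ 12;  out=∅∪out(12)=∅
  fail(20) 'ad': from fail(19)=0 chase 'd': 0 ⇒ 7;  out=∅∪out(7)=∅
  fail(25) 'dc': from fail(7)=0 chase 'c': 0 ⇒ 1;  out=∅∪out(1)=∅
  fail(3) 'cab': from fail(2)=19 chase 'b': 19→0 ⇒ 12;  out=∅∪out(12)=∅
  fail(10) 'ddb': from fail(9)=7 chase 'b': 7 ⇒ 8;  out=∅∪out(8)={1}
  fail(14) 'bbc': from fail(13)=12 chase 'c': 12→0 ⇒ 1;  out=∅∪out(1)=∅
  fail(16) 'dda': from fail(9)=7 chase 'a': 7→0 ⇒ 19;  out=∅∪out(19)=∅
  fail(21) 'adc': from fail(20)=7 chase 'c': 7 ⇒ 25;  out=∅∪out(25)=∅
  fail(26) 'dcc': from fail(25)=1 chase 'c': 1→0 ⇒ 1;  out=∅∪out(1)=∅
  fail(4) 'cabc': from fail(3)=12 chase 'c': 12→0 ⇒ 1;  out=∅∪out(1)=∅
  fail(11) 'ddbd': from fail(10)=8 chase 'd': 8→12→0 ⇒ 7;  out={2}∪out(7)={2}
  fail(15) 'bbcd': from fail(14)=1 chase 'd': 1→0 ⇒ 7;  out={3}∪out(7)={3}
  fail(17) 'ddad': from fail(16)=19 chase 'd': 19 ⇒ 20;  out=∅∪out(20)=∅
  fail(22) 'adcc': from fail(21)=25 chase 'c': 25 ⇒ 26;  out=∅∪out(26)=∅
  fail(27) 'dcca': from fail(26)=1 chase 'a': 1 ⇒ 2;  out=∅∪out(2)=∅
  fail(5) 'cabcc': from fail(4)=1 chase 'c': 1→0 ⇒ 1;  out=∅∪out(1)=∅
  fail(18) 'ddada': from fail(17)=20 chase 'a': 20→7→0 ⇒ 19;  out={4}∪out(19)={4}
  fail(23) 'adcca': from fail(22)=26 chase 'a': 26 ⇒ 27;  out=∅∪out(27)=∅
  fail(28) 'dccaa': from fail(27)=2 chase 'a': 2→19→0 ⇒ 19;  out={6}∪out(19)={6}
  fail(6) 'cabccb': from fail(5)=1 chase 'b': 1→0 ⇒ 12;  out={0}∪out(12)={0}
  fail(24) 'adccaa': from fail(23)=27 chase 'a': 27 ⇒ 28;  out={5}∪out(28)={5,6}

Run:
[0] read 'a'  n0⇒n19
[1] read 'd'  n19⇒n20
[2] read 'c'  n20⇒n21
[3] read 'c'  n21⇒n22
[4] read 'a'  n22⇒n23
[5] read 'a'  n23⇒n24  ** P5@[0:5],P6@[1:5]
[6] read 'c'  n24⇒n1 (fail-walked)
[7] read 'd'  n1⇒n7 (fail-walked)
[8] read 'b'  n7⇒n8  ** P1@[7:8]
[9] read 'a'  n8⇒n19 (fail-walked)
[10] read 'd'  n19⇒n20
[11] read 'c'  n20⇒n21
[12] read 'c'  n21⇒n22
[13] read 'c'  n22⇒n1 (fail-walked)
[14] read 'd'  n1⇒n7 (fail-walked)
[15] read 'd'  n7⇒n9
[16] read 'b'  n9⇒n10  ** P1@[15:16]
[17] read 'd'  n10⇒n11  ** P2@[14:17]
[18] read 'd'  n11⇒n9 (fail-walked)
[19] read 'd'  n9⇒n9 (fail-walked)
[20] read 'b'  n9⇒n10  ** P1@[19:20]
[21] read 'd'  n10⇒n11  ** P2@[18:21]
[22] read 'c'  n11⇒n25 (fail-walked)
[23] read 'b'  n25⇒n12 (fail-walked)
[24] read 'a'  n12⇒n19 (fail-walked)
[25] read 'd'  n19⇒n20
[26] read 'd'  n20⇒n9 (fail-walked)
[27] read 'b'  n9⇒n10  ** P1@[26:27]
[28] read 'b'  n10⇒n13 (fail-walked)
[29] read 'c'  n13⇒n14
[30] read 'd'  n14⇒n15  ** P3@[27:30]
[31] read 'd'  n15⇒n9 (fail-walked)
[32] read 'd'  n9⇒n9 (fail-walked)
[33] read 'a'  n9⇒n16
[34] read 'd'  n16⇒n17
[35] read 'a'  n17⇒n18  ** P4@[31:35]
[36] read 'd'  n18⇒n20 (fail-walked)
[37] read 'b'  n20⇒n8 (fail-walked)  ** P1@[36:37]
[38] read 'b'  n8⇒n13 (fail-walked)
[39] read 'b'  n13⇒n13 (fail-walked)
[40] read 'c'  n13⇒n14
[41] read 'd'  n14⇒n15  ** P3@[38:41]
[42] read 'b'  n15⇒n8 (fail-walked)  ** P1@[41:42]
[43] read 'c'  n8⇒n1 (fail-walked)
[44] read 'c'  n1⇒n1 (fail-walked)
[45] read 'b'  n1⇒n12 (fail-walked)
[46] read 'a'  n12⇒n19 (fail-walked)
[47] read 'd'  n19⇒n20
[48] read 'c'  n20⇒n21
[49] read 'c'  n21⇒n22
[50] read 'a'  n22⇒n23
[51] read 'a'  n23⇒n24  ** P5@[46:51],P6@[47:51]
[52] read 'd'  n24⇒n20 (fail-walked)
[53] read 'd'  n20⇒n9 (fail-walked)
[54] read 'a'  n9⇒n16
[55] read 'd'  n16⇒n17
[56] read 'c'  n17⇒n21 (fail-walked)
[57] read 'c'  n21⇒n22
[58] read 'a'  n22⇒n23
[59] read 'a'  n23⇒n24  ** P5@[54:59],P6@[55:59]
[60] read 'd'  n24⇒n20 (fail-walked)
[61] read 'b'  n20⇒n8 (fail-walked)  ** P1@[60:61]
[62] read 'c'  n8⇒n1 (fail-walked)
[63] read 'b'  n1⇒n12 (fail-walked)
[64] read 'b'  n12⇒n13
[65] read 'c'  n13⇒n14
[66] read 'd'  n14⇒n15  ** P3@[63:66]
[67] read 'd'  n15⇒n9 (fail-walked)
[68] read 'd'  n9⇒n9 (fail-walked)
[69] read 'a'  n9⇒n16
[70] read 'd'  n16⇒n17
[71] read 'a'  n17⇒n18  ** P4@[67:71]
[72] read 'd'  n18⇒n20 (fail-walked)
[73] read 'c'  n20⇒n21
[74] read 'c'  n21⇒n22
[75] read 'a'  n22⇒n23
[76] read 'a'  n23⇒n24  ** P5@[71:76],P6@[72:76]
[77] read 'c'  n24⇒n1 (fail-walked)
[78] read 'a'  n1⇒n2

All matches (sorted): [[5,5],[5,6],[8,1],[16,1],[17,2],[20,1],[21,2],[27,1],[30,3],[35,4],[37,1],[41,3],[42,1],[51,5],[51,6],[59,5],[59,6],[61,1],[66,3],[71,4],[76,5],[76,6]]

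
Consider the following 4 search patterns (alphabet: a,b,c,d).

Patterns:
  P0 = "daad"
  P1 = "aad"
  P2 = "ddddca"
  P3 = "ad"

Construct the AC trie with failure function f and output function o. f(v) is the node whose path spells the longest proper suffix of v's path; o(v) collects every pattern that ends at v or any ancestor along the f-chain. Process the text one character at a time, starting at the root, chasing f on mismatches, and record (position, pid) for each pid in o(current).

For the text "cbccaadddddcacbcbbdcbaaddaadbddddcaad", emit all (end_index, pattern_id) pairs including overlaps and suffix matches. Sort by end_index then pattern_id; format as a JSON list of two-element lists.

Construct AC machine:
Trie (insert patterns):
  0='ε' goto a→5 d→1
  1='d' goto a→2 d→8
  2='da' goto a→3
  3='daa' goto d→4
  4='daad' goto ·  [P0 ends]
  5='a' goto a→6 d→13
  6='aa' goto d→7
  7='aad' goto ·  [P1 ends]
  8='dd' goto d→9
  9='ddd' goto d→10
  10='dddd' goto c→11
  11='ddddc' goto a→12
  12='ddddca' goto ·  [P2 ends]
  13='ad' goto ·  [P3 ends]

Failure links (BFS by depth):
  fail(1) 'd': from fail(0)=0 chase 'd': 0 ⇒ 0;  out=∅∪out(0)=∅
  fail(5) 'a': from fail(0)=0 chase 'a': 0 ⇒ 0;  out=∅∪out(0)=∅
  fail(2) 'da': from fail(1)=0 chase 'a': 0 ⇒ 5;  out=∅∪out(5)=∅
  fail(6) 'aa': from fail(5)=0 chase 'a': 0 ⇒ 5;  out=∅∪out(5)=∅
  fail(8) 'dd': from fail(1)=0 chase 'd': 0 ⇒ 1;  out=∅∪out(1)=∅
  fail(13) 'ad': from fail(5)=0 chase 'd': 0 ⇒ 1;  out={3}∪out(1)={3}
  fail(3) 'daa': from fail(2)=5 chase 'a': 5 ⇒ 6;  out=∅∪out(6)=∅
  fail(7) 'aad': from fail(6)=5 chase 'd': 5 ⇒ 13;  out={1}∪out(13)={1,3}
  fail(9) 'ddd': from fail(8)=1 chase 'd': 1 ⇒ 8;  out=∅∪out(8)=∅
  fail(4) 'daad': from fail(3)=6 chase 'd': 6 ⇒ 7;  out={0}∪out(7)={0,1,3}
  fail(10) 'dddd': from fail(9)=8 chase 'd': 8 ⇒ 9;  out=∅∪out(9)=∅
  fail(11) 'ddddc': from fail(10)=9 chase 'c': 9→8→1→0 ⇒ 0;  out=∅∪out(0)=∅
  fail(12) 'ddddca': from fail(11)=0 chase 'a': 0 ⇒ 5;  out={2}∪out(5)={2}

Run:
[0] read 'c'  n0⇒n0
[1] read 'b'  n0⇒n0
[2] read 'c'  n0⇒n0
[3] read 'c'  n0⇒n0
[4] read 'a'  n0⇒n5
[5] read 'a'  n5⇒n6
[6] read 'd'  n6⇒n7  ** P1@[4:6],P3@[5:6]
[7] read 'd'  n7⇒n8 ·f
[8] read 'd'  n8⇒n9
[9] read 'd'  n9⇒n10
[10] read 'd'  n10⇒n10 ·f
[11] read 'c'  n10⇒n11
[12] read 'a'  n11⇒n12  ** P2@[7:12]
[13] read 'c'  n12⇒n0 ·f
[14] read 'b'  n0⇒n0
[15] read 'c'  n0⇒n0
[16] read 'b'  n0⇒n0
[17] read 'b'  n0⇒n0
[18] read 'd'  n0⇒n1
[19] read 'c'  n1⇒n0 ·f
[20] read 'b'  n0⇒n0
[21] read 'a'  n0⇒n5
[22] read 'a'  n5⇒n6
[23] read 'd'  n6⇒n7  ** P1@[21:23],P3@[22:23]
[24] read 'd'  n7⇒n8 ·f
[25] read 'a'  n8⇒n2 ·f
[26] read 'a'  n2⇒n3
[27] read 'd'  n3⇒n4  ** P0@[24:27],P1@[25:27],P3@[26:27]
[28] read 'b'  n4⇒n0 ·f
[29] read 'd'  n0⇒n1
[30] read 'd'  n1⇒n8
[31] read 'd'  n8⇒n9
[32] read 'd'  n9⇒n10
[33] read 'c'  n10⇒n11
[34] read 'a'  n11⇒n12  ** P2@[29:34]
[35] read 'a'  n12⇒n6 ·f
[36] read 'd'  n6⇒n7  ** P1@[34:36],P3@[35:36]

Result: [[6,1],[6,3],[12,2],[23,1],[23,3],[27,0],[27,1],[27,3],[34,2],[36,1],[36,3]]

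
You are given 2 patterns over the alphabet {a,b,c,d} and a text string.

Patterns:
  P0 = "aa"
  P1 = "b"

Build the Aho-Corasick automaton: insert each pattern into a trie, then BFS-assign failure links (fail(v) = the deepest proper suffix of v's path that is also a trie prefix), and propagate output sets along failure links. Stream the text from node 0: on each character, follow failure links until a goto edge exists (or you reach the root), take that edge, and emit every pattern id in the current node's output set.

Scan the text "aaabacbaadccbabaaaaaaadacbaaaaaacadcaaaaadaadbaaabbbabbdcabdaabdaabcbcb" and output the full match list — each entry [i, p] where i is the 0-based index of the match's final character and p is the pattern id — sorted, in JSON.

Build automaton:
Trie (insert patterns):
  0='ε' goto a→1 b→3
  1='a' goto a→2
  2='aa' goto ·  [P0 ends]
  3='b' goto ·  [P1 ends]

Failure links (BFS by depth):
  fail(1) 'a': from fail(0)=0 chase 'a': 0 ⇒ 0;  out=∅∪out(0)=∅
  fail(3) 'b': from fail(0)=0 chase 'b': 0 ⇒ 0;  out={1}∪out(0)={1}
  fail(2) 'aa': from fail(1)=0 chase 'a': 0 ⇒ 1;  out={0}∪out(1)={0}

Run:
pos 0 'a': at 1
pos 1 'a': at 2  emit P0@[0:1]
pos 2 'a': at 2 (fail-walked)  emit P0@[1:2]
pos 3 'b': at 3 (fail-walked)  emit P1@[3:3]
pos 4 'a': at 1 (fail-walked)
pos 5 'c': at 0 (fail-walked)
pos 6 'b': at 3  emit P1@[6:6]
pos 7 'a': at 1 (fail-walked)
pos 8 'a': at 2  emit P0@[7:8]
pos 9 'd': at 0 (fail-walked)
pos 10 'c': at 0
pos 11 'c': at 0
pos 12 'b': at 3  emit P1@[12:12]
pos 13 'a': at 1 (fail-walked)
pos 14 'b': at 3 (fail-walked)  emit P1@[14:14]
pos 15 'a': at 1 (fail-walked)
pos 16 'a': at 2  emit P0@[15:16]
pos 17 'a': at 2 (fail-walked)  emit P0@[16:17]
pos 18 'a': at 2 (fail-walked)  emit P0@[17:18]
pos 19 'a': at 2 (fail-walked)  emit P0@[18:19]
pos 20 'a': at 2 (fail-walked)  emit P0@[19:20]
pos 21 'a': at 2 (fail-walked)  emit P0@[20:21]
pos 22 'd': at 0 (fail-walked)
pos 23 'a': at 1
pos 24 'c': at 0 (fail-walked)
pos 25 'b': at 3  emit P1@[25:25]
pos 26 'a': at 1 (fail-walked)
pos 27 'a': at 2  emit P0@[26:27]
pos 28 'a': at 2 (fail-walked)  emit P0@[27:28]
pos 29 'a': at 2 (fail-walked)  emit P0@[28:29]
pos 30 'a': at 2 (fail-walked)  emit P0@[29:30]
pos 31 'a': at 2 (fail-walked)  emit P0@[30:31]
pos 32 'c': at 0 (fail-walked)
pos 33 'a': at 1
pos 34 'd': at 0 (fail-walked)
pos 35 'c': at 0
pos 36 'a': at 1
pos 37 'a': at 2  emit P0@[36:37]
pos 38 'a': at 2 (fail-walked)  emit P0@[37:38]
pos 39 'a': at 2 (fail-walked)  emit P0@[38:39]
pos 40 'a': at 2 (fail-walked)  emit P0@[39:40]
pos 41 'd': at 0 (fail-walked)
pos 42 'a': at 1
pos 43 'a': at 2  emit P0@[42:43]
pos 44 'd': at 0 (fail-walked)
pos 45 'b': at 3  emit P1@[45:45]
pos 46 'a': at 1 (fail-walked)
pos 47 'a': at 2  emit P0@[46:47]
pos 48 'a': at 2 (fail-walked)  emit P0@[47:48]
pos 49 'b': at 3 (fail-walked)  emit P1@[49:49]
pos 50 'b': at 3 (fail-walked)  emit P1@[50:50]
pos 51 'b': at 3 (fail-walked)  emit P1@[51:51]
pos 52 'a': at 1 (fail-walked)
pos 53 'b': at 3 (fail-walked)  emit P1@[53:53]
pos 54 'b': at 3 (fail-walked)  emit P1@[54:54]
pos 55 'd': at 0 (fail-walked)
pos 56 'c': at 0
pos 57 'a': at 1
pos 58 'b': at 3 (fail-walked)  emit P1@[58:58]
pos 59 'd': at 0 (fail-walked)
pos 60 'a': at 1
pos 61 'a': at 2  emit P0@[60:61]
pos 62 'b': at 3 (fail-walked)  emit P1@[62:62]
pos 63 'd': at 0 (fail-walked)
pos 64 'a': at 1
pos 65 'a': at 2  emit P0@[64:65]
pos 66 'b': at 3 (fail-walked)  emit P1@[66:66]
pos 67 'c': at 0 (fail-walked)
pos 68 'b': at 3  emit P1@[68:68]
pos 69 'c': at 0 (fail-walked)
pos 70 'b': at 3  emit P1@[70:70]

Result: [[1,0],[2,0],[3,1],[6,1],[8,0],[12,1],[14,1],[16,0],[17,0],[18,0],[19,0],[20,0],[21,0],[25,1],[27,0],[28,0],[29,0],[30,0],[31,0],[37,0],[38,0],[39,0],[40,0],[43,0],[45,1],[47,0],[48,0],[49,1],[50,1],[51,1],[53,1],[54,1],[58,1],[61,0],[62,1],[65,0],[66,1],[68,1],[70,1]]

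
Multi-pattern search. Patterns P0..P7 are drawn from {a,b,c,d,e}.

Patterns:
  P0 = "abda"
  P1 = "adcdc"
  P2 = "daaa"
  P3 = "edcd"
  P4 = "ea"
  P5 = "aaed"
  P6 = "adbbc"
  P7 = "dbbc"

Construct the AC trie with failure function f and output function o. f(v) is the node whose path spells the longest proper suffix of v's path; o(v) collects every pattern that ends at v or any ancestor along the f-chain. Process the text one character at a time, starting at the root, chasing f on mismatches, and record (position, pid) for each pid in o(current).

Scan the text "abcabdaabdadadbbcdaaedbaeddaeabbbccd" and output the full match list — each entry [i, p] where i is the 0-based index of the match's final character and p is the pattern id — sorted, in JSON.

Build automaton:
Trie nodes:
  0='ε' goto a→1 d→9 e→13
  1='a' goto a→18 b→2 d→5
  2='ab' goto d→3
  3='abd' goto a→4
  4='abda' goto ·  [P0 ends]
  5='ad' goto b→21 c→6
  6='adc' goto d→7
  7='adcd' goto c→8
  8='adcdc' goto ·  [P1 ends]
  9='d' goto a→10 b→24
  10='da' goto a→11
  11='daa' goto a→12
  12='daaa' goto ·  [P2 ends]
  13='e' goto a→17 d→14
  14='ed' goto c→15
  15='edc' goto d→16
  16='edcd' goto ·  [P3 ends]
  17='ea' goto ·  [P4 ends]
  18='aa' goto e→19
  19='aae' goto d→20
  20='aaed' goto ·  [P5 ends]
  21='adb' goto b→22
  22='adbb' goto c→23
  23='adbbc' goto ·  [P6 ends]
  24='db' goto b→25
  25='dbb' goto c→26
  26='dbbc' goto ·  [P7 ends]

BFS fail/out derivation:
  n1('a'): parent n0 fail=0; on 'a' 0 → fail=0;  out ∅∪∅=∅
  n9('d'): parent n0 fail=0; on 'd' 0 → fail=0;  out ∅∪∅=∅
  n13('e'): parent n0 fail=0; on 'e' 0 → fail=0;  out ∅∪∅=∅
  n2('ab'): parent n1 fail=0; on 'b' 0 → fail=0;  out ∅∪∅=∅
  n5('ad'): parent n1 fail=0; on 'd' 0 → fail=9;  out ∅∪∅=∅
  n10('da'): parent n9 fail=0; on 'a' 0 → fail=1;  out ∅∪∅=∅
  n14('ed'): parent n13 fail=0; on 'd' 0 → fail=9;  out ∅∪∅=∅
  n17('ea'): parent n13 fail=0; on 'a' 0 → fail=1;  out {4}∪∅={4}
  n18('aa'): parent n1 fail=0; on 'a' 0 → fail=1;  out ∅∪∅=∅
  n24('db'): parent n9 fail=0; on 'b' 0 → fail=0;  out ∅∪∅=∅
  n3('abd'): parent n2 fail=0; on 'd' 0 → fail=9;  out ∅∪∅=∅
  n6('adc'): parent n5 fail=9; on 'c' 9→0 → fail=0;  out ∅∪∅=∅
  n11('daa'): parent n10 fail=1; on 'a' 1 → fail=18;  out ∅∪∅=∅
  n15('edc'): parent n14 fail=9; on 'c' 9→0 → fail=0;  out ∅∪∅=∅
  n19('aae'): parent n18 fail=1; on 'e' 1→0 → fail=13;  out ∅∪∅=∅
  n21('adb'): parent n5 fail=9; on 'b' 9 → fail=24;  out ∅∪∅=∅
  n25('dbb'): parent n24 fail=0; on 'b' 0 → fail=0;  out ∅∪∅=∅
  n4('abda'): parent n3 fail=9; on 'a' 9 → fail=10;  out {0}∪∅={0}
  n7('adcd'): parent n6 fail=0; on 'd' 0 → fail=9;  out ∅∪∅=∅
  n12('daaa'): parent n11 fail=18; on 'a' 18→1 → fail=18;  out {2}∪∅={2}
  n16('edcd'): parent n15 fail=0; on 'd' 0 → fail=9;  out {3}∪∅={3}
  n20('aaed'): parent n19 fail=13; on 'd' 13 → fail=14;  out {5}∪∅={5}
  n22('adbb'): parent n21 fail=24; on 'b' 24 → fail=25;  out ∅∪∅=∅
  n26('dbbc'): parent n25 fail=0; on 'c' 0 → fail=0;  out {7}∪∅={7}
  n8('adcdc'): parent n7 fail=9; on 'c' 9→0 → fail=0;  out {1}∪∅={1}
  n23('adbbc'): parent n22 fail=25; on 'c' 25 → fail=26;  out {6}∪{7}={6,7}

Run:
pos 0 'a': at 1
pos 1 'b': at 2
pos 2 'c': at 0 ·f
pos 3 'a': at 1
pos 4 'b': at 2
pos 5 'd': at 3
pos 6 'a': at 4  emit P0@[3:6]
pos 7 'a': at 11 ·f
pos 8 'b': at 2 ·f
pos 9 'd': at 3
pos 10 'a': at 4  emit P0@[7:10]
pos 11 'd': at 5 ·f
pos 12 'a': at 10 ·f
pos 13 'd': at 5 ·f
pos 14 'b': at 21
pos 15 'b': at 22
pos 16 'c': at 23  emit P6@[12:16],P7@[13:16]
pos 17 'd': at 9 ·f
pos 18 'a': at 10
pos 19 'a': at 11
pos 20 'e': at 19 ·f
pos 21 'd': at 20  emit P5@[18:21]
pos 22 'b': at 24 ·f
pos 23 'a': at 1 ·f
pos 24 'e': at 13 ·f
pos 25 'd': at 14
pos 26 'd': at 9 ·f
pos 27 'a': at 10
pos 28 'e': at 13 ·f
pos 29 'a': at 17  emit P4@[28:29]
pos 30 'b': at 2 ·f
pos 31 'b': at 0 ·f
pos 32 'b': at 0
pos 33 'c': at 0
pos 34 'c': at 0
pos 35 'd': at 9

Result: [[6,0],[10,0],[16,6],[16,7],[21,5],[29,4]]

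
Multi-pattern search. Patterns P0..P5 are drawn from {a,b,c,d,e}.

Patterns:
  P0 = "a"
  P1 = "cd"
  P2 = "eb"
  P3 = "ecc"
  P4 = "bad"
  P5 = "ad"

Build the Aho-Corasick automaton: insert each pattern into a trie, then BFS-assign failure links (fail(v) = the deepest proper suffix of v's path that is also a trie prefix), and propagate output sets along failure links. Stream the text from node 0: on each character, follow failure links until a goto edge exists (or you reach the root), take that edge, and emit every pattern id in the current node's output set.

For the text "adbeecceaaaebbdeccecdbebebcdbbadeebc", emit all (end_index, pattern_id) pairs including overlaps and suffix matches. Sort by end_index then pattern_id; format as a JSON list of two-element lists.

Build:
Trie (insert patterns):
  0='ε' goto a→1 b→8 c→2 e→4
  1='a' goto d→11  ←P0
  2='c' goto d→3
  3='cd' goto ·  ←P1
  4='e' goto b→5 c→6
  5='eb' goto ·  ←P2
  6='ec' goto c→7
  7='ecc' goto ·  ←P3
  8='b' goto a→9
  9='ba' goto d→10
  10='bad' goto ·  ←P4
  11='ad' goto ·  ←P5

Failure links (BFS by depth):
  n1('a'): parent n0 fail=0; on 'a' 0 → fail=0;  out {0}∪∅={0}
  n2('c'): parent n0 fail=0; on 'c' 0 → fail=0;  out ∅∪∅=∅
  n4('e'): parent n0 fail=0; on 'e' 0 → fail=0;  out ∅∪∅=∅
  n8('b'): parent n0 fail=0; on 'b' 0 → fail=0;  out ∅∪∅=∅
  n3('cd'): parent n2 fail=0; on 'd' 0 → fail=0;  out {1}∪∅={1}
  n5('eb'): parent n4 fail=0; on 'b' 0 → fail=8;  out {2}∪∅={2}
  n6('ec'): parent n4 fail=0; on 'c' 0 → fail=2;  out ∅∪∅=∅
  n9('ba'): parent n8 fail=0; on 'a' 0 → fail=1;  out ∅∪{0}={0}
  n11('ad'): parent n1 fail=0; on 'd' 0 → fail=0;  out {5}∪∅={5}
  n7('ecc'): parent n6 fail=2; on 'c' 2→0 → fail=2;  out {3}∪∅={3}
  n10('bad'): parent n9 fail=1; on 'd' 1 → fail=11;  out {4}∪{5}={4,5}

Text stream:
i=0 'a': node 0→1  ** P0@[0:0]
i=1 'd': node 1→11  ** P5@[0:1]
i=2 'b': node 11→8 ·f
i=3 'e': node 8→4 ·f
i=4 'e': node 4→4 ·f
i=5 'c': node 4→6
i=6 'c': node 6→7  ** P3@[4:6]
i=7 'e': node 7→4 ·f
i=8 'a': node 4→1 ·f  ** P0@[8:8]
i=9 'a': node 1→1 ·f  ** P0@[9:9]
i=10 'a': node 1→1 ·f  ** P0@[10:10]
i=11 'e': node 1→4 ·f
i=12 'b': node 4→5  ** P2@[11:12]
i=13 'b': node 5→8 ·f
i=14 'd': node 8→0 ·f
i=15 'e': node 0→4
i=16 'c': node 4→6
i=17 'c': node 6→7  ** P3@[15:17]
i=18 'e': node 7→4 ·f
i=19 'c': node 4→6
i=20 'd': node 6→3 ·f  ** P1@[19:20]
i=21 'b': node 3→8 ·f
i=22 'e': node 8→4 ·f
i=23 'b': node 4→5  ** P2@[22:23]
i=24 'e': node 5→4 ·f
i=25 'b': node 4→5  ** P2@[24:25]
i=26 'c': node 5→2 ·f
i=27 'd': node 2→3  ** P1@[26:27]
i=28 'b': node 3→8 ·f
i=29 'b': node 8→8 ·f
i=30 'a': node 8→9  ** P0@[30:30]
i=31 'd': node 9→10  ** P4@[29:31],P5@[30:31]
i=32 'e': node 10→4 ·f
i=33 'e': node 4→4 ·f
i=34 'b': node 4→5  ** P2@[33:34]
i=35 'c': node 5→2 ·f

Result: [[0,0],[1,5],[6,3],[8,0],[9,0],[10,0],[12,2],[17,3],[20,1],[23,2],[25,2],[27,1],[30,0],[31,4],[31,5],[34,2]]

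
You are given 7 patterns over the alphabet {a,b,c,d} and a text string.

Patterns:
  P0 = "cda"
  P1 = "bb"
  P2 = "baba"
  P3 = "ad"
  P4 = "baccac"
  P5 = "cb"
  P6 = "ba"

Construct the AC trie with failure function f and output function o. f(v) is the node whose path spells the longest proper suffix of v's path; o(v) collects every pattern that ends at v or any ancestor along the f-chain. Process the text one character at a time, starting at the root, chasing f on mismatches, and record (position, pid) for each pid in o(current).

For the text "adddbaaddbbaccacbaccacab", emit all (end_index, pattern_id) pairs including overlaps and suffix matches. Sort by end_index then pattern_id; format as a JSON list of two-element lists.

Build automaton:
Trie (insert patterns):
  0='ε' goto a→9 b→4 c→1
  1='c' goto b→15 d→2
  2='cd' goto a→3
  3='cda' goto ·  ←P0
  4='b' goto a→6 b→5
  5='bb' goto ·  ←P1
  6='ba' goto b→7 c→11  ←P6
  7='bab' goto a→8
  8='baba' goto ·  ←P2
  9='a' goto d→10
  10='ad' goto ·  ←P3
  11='bac' goto c→12
  12='bacc' goto a→13
  13='bacca' goto c→14
  14='baccac' goto ·  ←P4
  15='cb' goto ·  ←P5

Failure links (BFS by depth):
  fail(1) 'c': from fail(0)=0 chase 'c': 0 ⇒ 0;  out=∅∪out(0)=∅
  fail(4) 'b': from fail(0)=0 chase 'b': 0 ⇒ 0;  out=∅∪out(0)=∅
  fail(9) 'a': from fail(0)=0 chase 'a': 0 ⇒ 0;  out=∅∪out(0)=∅
  fail(2) 'cd': from fail(1)=0 chase 'd': 0 ⇒ 0;  out=∅∪out(0)=∅
  fail(5) 'bb': from fail(4)=0 chase 'b': 0 ⇒ 4;  out={1}∪out(4)={1}
  fail(6) 'ba': from fail(4)=0 chase 'a': 0 ⇒ 9;  out={6}∪out(9)={6}
  fail(10) 'ad': from fail(9)=0 chase 'd': 0 ⇒ 0;  out={3}∪out(0)={3}
  fail(15) 'cb': from fail(1)=0 chase 'b': 0 ⇒ 4;  out={5}∪out(4)={5}
  fail(3) 'cda': from fail(2)=0 chase 'a': 0 ⇒ 9;  out={0}∪out(9)={0}
  fail(7) 'bab': from fail(6)=9 chase 'b': 9→0 ⇒ 4;  out=∅∪out(4)=∅
  fail(11) 'bac': from fail(6)=9 chase 'c': 9→0 ⇒ 1;  out=∅∪out(1)=∅
  fail(8) 'baba': from fail(7)=4 chase 'a': 4 ⇒ 6;  out={2}∪out(6)={2,6}
  fail(12) 'bacc': from fail(11)=1 chase 'c': 1→0 ⇒ 1;  out=∅∪out(1)=∅
  fail(13) 'bacca': from fail(12)=1 chase 'a': 1→0 ⇒ 9;  out=∅∪out(9)=∅
  fail(14) 'baccac': from fail(13)=9 chase 'c': 9→0 ⇒ 1;  out={4}∪out(1)={4}

Run:
pos 0 'a': at 9
pos 1 'd': at 10  emit P3@[0:1]
pos 2 'd': at 0 (fail-walked)
pos 3 'd': at 0
pos 4 'b': at 4
pos 5 'a': at 6  emit P6@[4:5]
pos 6 'a': at 9 (fail-walked)
pos 7 'd': at 10  emit P3@[6:7]
pos 8 'd': at 0 (fail-walked)
pos 9 'b': at 4
pos 10 'b': at 5  emit P1@[9:10]
pos 11 'a': at 6 (fail-walked)  emit P6@[10:11]
pos 12 'c': at 11
pos 13 'c': at 12
pos 14 'a': at 13
pos 15 'c': at 14  emit P4@[10:15]
pos 16 'b': at 15 (fail-walked)  emit P5@[15:16]
pos 17 'a': at 6 (fail-walked)  emit P6@[16:17]
pos 18 'c': at 11
pos 19 'c': at 12
pos 20 'a': at 13
pos 21 'c': at 14  emit P4@[16:21]
pos 22 'a': at 9 (fail-walked)
pos 23 'b': at 4 (fail-walked)

Result: [[1,3],[5,6],[7,3],[10,1],[11,6],[15,4],[16,5],[17,6],[21,4]]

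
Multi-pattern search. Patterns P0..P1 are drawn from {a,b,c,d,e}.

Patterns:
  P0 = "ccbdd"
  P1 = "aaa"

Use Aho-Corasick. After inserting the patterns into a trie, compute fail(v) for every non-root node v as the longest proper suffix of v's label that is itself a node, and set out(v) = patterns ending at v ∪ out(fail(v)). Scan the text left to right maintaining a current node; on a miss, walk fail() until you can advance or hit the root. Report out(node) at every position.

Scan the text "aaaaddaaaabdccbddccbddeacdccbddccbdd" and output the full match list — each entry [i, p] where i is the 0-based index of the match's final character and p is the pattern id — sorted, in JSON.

Construct AC machine:
Trie (insert patterns):
  0='ε' goto a→6 c→1
  1='c' goto c→2
  2='cc' goto b→3
  3='ccb' goto d→4
  4='ccbd' goto d→5
  5='ccbdd' goto ·  [P0 ends]
  6='a' goto a→7
  7='aa' goto a→8
  8='aaa' goto ·  [P1 ends]

Failure links (BFS by depth):
  fail(1) 'c': from fail(0)=0 chase 'c': 0 ⇒ 0;  out=∅∪out(0)=∅
  fail(6) 'a': from fail(0)=0 chase 'a': 0 ⇒ 0;  out=∅∪out(0)=∅
  fail(2) 'cc': from fail(1)=0 chase 'c': 0 ⇒ 1;  out=∅∪out(1)=∅
  fail(7) 'aa': from fail(6)=0 chase 'a': 0 ⇒ 6;  out=∅∪out(6)=∅
  fail(3) 'ccb': from fail(2)=1 chase 'b': 1→0 ⇒ 0;  out=∅∪out(0)=∅
  fail(8) 'aaa': from fail(7)=6 chase 'a': 6 ⇒ 7;  out={1}∪out(7)={1}
  fail(4) 'ccbd': from fail(3)=0 chase 'd': 0 ⇒ 0;  out=∅∪out(0)=∅
  fail(5) 'ccbdd': from fail(4)=0 chase 'd': 0 ⇒ 0;  out={0}∪out(0)={0}

Run:
i=0 'a': node 0→6
i=1 'a': node 6→7
i=2 'a': node 7→8  → match P1@[0:2]
i=3 'a': node 8→8 ·f  → match P1@[1:3]
i=4 'd': node 8→0 ·f
i=5 'd': node 0→0
i=6 'a': node 0→6
i=7 'a': node 6→7
i=8 'a': node 7→8  → match P1@[6:8]
i=9 'a': node 8→8 ·f  → match P1@[7:9]
i=10 'b': node 8→0 ·f
i=11 'd': node 0→0
i=12 'c': node 0→1
i=13 'c': node 1→2
i=14 'b': node 2→3
i=15 'd': node 3→4
i=16 'd': node 4→5  → match P0@[12:16]
i=17 'c': node 5→1 ·f
i=18 'c': node 1→2
i=19 'b': node 2→3
i=20 'd': node 3→4
i=21 'd': node 4→5  → match P0@[17:21]
i=22 'e': node 5→0 ·f
i=23 'a': node 0→6
i=24 'c': node 6→1 ·f
i=25 'd': node 1→0 ·f
i=26 'c': node 0→1
i=27 'c': node 1→2
i=28 'b': node 2→3
i=29 'd': node 3→4
i=30 'd': node 4→5  → match P0@[26:30]
i=31 'c': node 5→1 ·f
i=32 'c': node 1→2
i=33 'b': node 2→3
i=34 'd': node 3→4
i=35 'd': node 4→5  → match P0@[31:35]

Result: [[2,1],[3,1],[8,1],[9,1],[16,0],[21,0],[30,0],[35,0]]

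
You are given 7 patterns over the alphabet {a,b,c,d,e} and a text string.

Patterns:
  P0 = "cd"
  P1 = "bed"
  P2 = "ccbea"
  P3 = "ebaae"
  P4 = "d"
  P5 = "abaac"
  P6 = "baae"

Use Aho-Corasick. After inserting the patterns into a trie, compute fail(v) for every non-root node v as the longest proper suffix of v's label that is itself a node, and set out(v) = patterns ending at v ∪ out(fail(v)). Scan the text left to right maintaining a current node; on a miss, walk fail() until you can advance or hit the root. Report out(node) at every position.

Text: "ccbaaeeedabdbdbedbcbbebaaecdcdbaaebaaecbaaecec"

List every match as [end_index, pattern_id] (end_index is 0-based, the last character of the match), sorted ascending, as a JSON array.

Build:
Trie (insert patterns):
  0='ε' goto a→16 b→3 c→1 d→15 e→10
  1='c' goto c→6 d→2
  2='cd' goto ·  ←P0
  3='b' goto a→21 e→4
  4='be' goto d→5
  5='bed' goto ·  ←P1
  6='cc' goto b→7
  7='ccb' goto e→8
  8='ccbe' goto a→9
  9='ccbea' goto ·  ←P2
  10='e' goto b→11
  11='eb' goto a→12
  12='eba' goto a→13
  13='ebaa' goto e→14
  14='ebaae' goto ·  ←P3
  15='d' goto ·  ←P4
  16='a' goto b→17
  17='ab' goto a→18
  18='aba' goto a→19
  19='abaa' goto c→20
  20='abaac' goto ·  ←P5
  21='ba' goto a→22
  22='baa' goto e→23
  23='baae' goto ·  ←P6

BFS fail/out derivation:
  n1('c'): parent n0 fail=0; on 'c' 0 → fail=0;  out ∅∪∅=∅
  n3('b'): parent n0 fail=0; on 'b' 0 → fail=0;  out ∅∪∅=∅
  n10('e'): parent n0 fail=0; on 'e' 0 → fail=0;  out ∅∪∅=∅
  n15('d'): parent n0 fail=0; on 'd' 0 → fail=0;  out {4}∪∅={4}
  n16('a'): parent n0 fail=0; on 'a' 0 → fail=0;  out ∅∪∅=∅
  n2('cd'): parent n1 fail=0; on 'd' 0 → fail=15;  out {0}∪{4}={0,4}
  n4('be'): parent n3 fail=0; on 'e' 0 → fail=10;  out ∅∪∅=∅
  n6('cc'): parent n1 fail=0; on 'c' 0 → fail=1;  out ∅∪∅=∅
  n11('eb'): parent n10 fail=0; on 'b' 0 → fail=3;  out ∅∪∅=∅
  n17('ab'): parent n16 fail=0; on 'b' 0 → fail=3;  out ∅∪∅=∅
  n21('ba'): parent n3 fail=0; on 'a' 0 → fail=16;  out ∅∪∅=∅
  n5('bed'): parent n4 fail=10; on 'd' 10→0 → fail=15;  out {1}∪{4}={1,4}
  n7('ccb'): parent n6 fail=1; on 'b' 1→0 → fail=3;  out ∅∪∅=∅
  n12('eba'): parent n11 fail=3; on 'a' 3 → fail=21;  out ∅∪∅=∅
  n18('aba'): parent n17 fail=3; on 'a' 3 → fail=21;  out ∅∪∅=∅
  n22('baa'): parent n21 fail=16; on 'a' 16→0 → fail=16;  out ∅∪∅=∅
  n8('ccbe'): parent n7 fail=3; on 'e' 3 → fail=4;  out ∅∪∅=∅
  n13('ebaa'): parent n12 fail=21; on 'a' 21 → fail=22;  out ∅∪∅=∅
  n19('abaa'): parent n18 fail=21; on 'a' 21 → fail=22;  out ∅∪∅=∅
  n23('baae'): parent n22 fail=16; on 'e' 16→0 → fail=10;  out {6}∪∅={6}
  n9('ccbea'): parent n8 fail=4; on 'a' 4→10→0 → fail=16;  out {2}∪∅={2}
  n14('ebaae'): parent n13 fail=22; on 'e' 22 → fail=23;  out {3}∪{6}={3,6}
  n20('abaac'): parent n19 fail=22; on 'c' 22→16→0 → fail=1;  out {5}∪∅={5}

Scan:
[0] read 'c'  n0⇒n1
[1] read 'c'  n1⇒n6
[2] read 'b'  n6⇒n7
[3] read 'a'  n7⇒n21 ·f
[4] read 'a'  n21⇒n22
[5] read 'e'  n22⇒n23  ** P6@[2:5]
[6] read 'e'  n23⇒n10 ·f
[7] read 'e'  n10⇒n10 ·f
[8] read 'd'  n10⇒n15 ·f  ** P4@[8:8]
[9] read 'a'  n15⇒n16 ·f
[10] read 'b'  n16⇒n17
[11] read 'd'  n17⇒n15 ·f  ** P4@[11:11]
[12] read 'b'  n15⇒n3 ·f
[13] read 'd'  n3⇒n15 ·f  ** P4@[13:13]
[14] read 'b'  n15⇒n3 ·f
[15] read 'e'  n3⇒n4
[16] read 'd'  n4⇒n5  ** P1@[14:16],P4@[16:16]
[17] read 'b'  n5⇒n3 ·f
[18] read 'c'  n3⇒n1 ·f
[19] read 'b'  n1⇒n3 ·f
[20] read 'b'  n3⇒n3 ·f
[21] read 'e'  n3⇒n4
[22] read 'b'  n4⇒n11 ·f
[23] read 'a'  n11⇒n12
[24] read 'a'  n12⇒n13
[25] read 'e'  n13⇒n14  ** P3@[21:25],P6@[22:25]
[26] read 'c'  n14⇒n1 ·f
[27] read 'd'  n1⇒n2  ** P0@[26:27],P4@[27:27]
[28] read 'c'  n2⇒n1 ·f
[29] read 'd'  n1⇒n2  ** P0@[28:29],P4@[29:29]
[30] read 'b'  n2⇒n3 ·f
[31] read 'a'  n3⇒n21
[32] read 'a'  n21⇒n22
[33] read 'e'  n22⇒n23  ** P6@[30:33]
[34] read 'b'  n23⇒n11 ·f
[35] read 'a'  n11⇒n12
[36] read 'a'  n12⇒n13
[37] read 'e'  n13⇒n14  ** P3@[33:37],P6@[34:37]
[38] read 'c'  n14⇒n1 ·f
[39] read 'b'  n1⇒n3 ·f
[40] read 'a'  n3⇒n21
[41] read 'a'  n21⇒n22
[42] read 'e'  n22⇒n23  ** P6@[39:42]
[43] read 'c'  n23⇒n1 ·f
[44] read 'e'  n1⇒n10 ·f
[45] read 'c'  n10⇒n1 ·f

Matches: [[5,6],[8,4],[11,4],[13,4],[16,1],[16,4],[25,3],[25,6],[27,0],[27,4],[29,0],[29,4],[33,6],[37,3],[37,6],[42,6]]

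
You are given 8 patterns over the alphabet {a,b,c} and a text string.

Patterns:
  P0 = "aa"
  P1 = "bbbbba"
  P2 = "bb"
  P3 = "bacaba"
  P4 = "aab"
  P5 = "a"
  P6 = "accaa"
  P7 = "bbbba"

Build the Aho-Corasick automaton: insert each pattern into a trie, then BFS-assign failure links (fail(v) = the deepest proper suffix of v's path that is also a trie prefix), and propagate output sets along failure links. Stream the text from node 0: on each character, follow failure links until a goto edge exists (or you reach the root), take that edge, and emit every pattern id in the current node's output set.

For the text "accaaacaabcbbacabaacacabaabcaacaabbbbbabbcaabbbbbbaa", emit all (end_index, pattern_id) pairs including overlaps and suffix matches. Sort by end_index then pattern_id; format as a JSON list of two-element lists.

Build automaton:
Trie (insert patterns):
  0='ε' goto a→1 b→3
  1='a' goto a→2 c→15  ←P5
  2='aa' goto b→14  ←P0
  3='b' goto a→9 b→4
  4='bb' goto b→5  ←P2
  5='bbb' goto b→6
  6='bbbb' goto a→19 b→7
  7='bbbbb' goto a→8
  8='bbbbba' goto ·  ←P1
  9='ba' goto c→10
  10='bac' goto a→11
  11='baca' goto b→12
  12='bacab' goto a→13
  13='bacaba' goto ·  ←P3
  14='aab' goto ·  ←P4
  15='ac' goto c→16
  16='acc' goto a→17
  17='acca' goto a→18
  18='accaa' goto ·  ←P6
  19='bbbba' goto ·  ←P7

Failure links (BFS by depth):
  fail(1) 'a': from fail(0)=0 chase 'a': 0 ⇒ 0;  out={5}∪out(0)={5}
  fail(3) 'b': from fail(0)=0 chase 'b': 0 ⇒ 0;  out=∅∪out(0)=∅
  fail(2) 'aa': from fail(1)=0 chase 'a': 0 ⇒ 1;  out={0}∪out(1)={0,5}
  fail(4) 'bb': from fail(3)=0 chase 'b': 0 ⇒ 3;  out={2}∪out(3)={2}
  fail(9) 'ba': from fail(3)=0 chase 'a': 0 ⇒ 1;  out=∅∪out(1)={5}
  fail(15) 'ac': from fail(1)=0 chase 'c': 0 ⇒ 0;  out=∅∪out(0)=∅
  fail(5) 'bbb': from fail(4)=3 chase 'b': 3 ⇒ 4;  out=∅∪out(4)={2}
  fail(10) 'bac': from fail(9)=1 chase 'c': 1 ⇒ 15;  out=∅∪out(15)=∅
  fail(14) 'aab': from fail(2)=1 chase 'b': 1→0 ⇒ 3;  out={4}∪out(3)={4}
  fail(16) 'acc': from fail(15)=0 chase 'c': 0 ⇒ 0;  out=∅∪out(0)=∅
  fail(6) 'bbbb': from fail(5)=4 chase 'b': 4 ⇒ 5;  out=∅∪out(5)={2}
  fail(11) 'baca': from fail(10)=15 chase 'a': 15→0 ⇒ 1;  out=∅∪out(1)={5}
  fail(17) 'acca': from fail(16)=0 chase 'a': 0 ⇒ 1;  out=∅∪out(1)={5}
  fail(7) 'bbbbb': from fail(6)=5 chase 'b': 5 ⇒ 6;  out=∅∪out(6)={2}
  fail(12) 'bacab': from fail(11)=1 chase 'b': 1→0 ⇒ 3;  out=∅∪out(3)=∅
  fail(18) 'accaa': from fail(17)=1 chase 'a': 1 ⇒ 2;  out={6}∪out(2)={0,5,6}
  fail(19) 'bbbba': from fail(6)=5 chase 'a': 5→4→3 ⇒ 9;  out={7}∪out(9)={5,7}
  fail(8) 'bbbbba': from fail(7)=6 chase 'a': 6 ⇒ 19;  out={1}∪out(19)={1,5,7}
  fail(13) 'bacaba': from fail(12)=3 chase 'a': 3 ⇒ 9;  out={3}∪out(9)={3,5}

Run:
i=0 'a': node 0→1  → match P5@[0:0]
i=1 'c': node 1→15
i=2 'c': node 15→16
i=3 'a': node 16→17  → match P5@[3:3]
i=4 'a': node 17→18  → match P0@[3:4],P5@[4:4],P6@[0:4]
i=5 'a': node 18→2 (via fail)  → match P0@[4:5],P5@[5:5]
i=6 'c': node 2→15 (via fail)
i=7 'a': node 15→1 (via fail)  → match P5@[7:7]
i=8 'a': node 1→2  → match P0@[7:8],P5@[8:8]
i=9 'b': node 2→14  → match P4@[7:9]
i=10 'c': node 14→0 (via fail)
i=11 'b': node 0→3
i=12 'b': node 3→4  → match P2@[11:12]
i=13 'a': node 4→9 (via fail)  → match P5@[13:13]
i=14 'c': node 9→10
i=15 'a': node 10→11  → match P5@[15:15]
i=16 'b': node 11→12
i=17 'a': node 12→13  → match P3@[12:17],P5@[17:17]
i=18 'a': node 13→2 (via fail)  → match P0@[17:18],P5@[18:18]
i=19 'c': node 2→15 (via fail)
i=20 'a': node 15→1 (via fail)  → match P5@[20:20]
i=21 'c': node 1→15
i=22 'a': node 15→1 (via fail)  → match P5@[22:22]
i=23 'b': node 1→3 (via fail)
i=24 'a': node 3→9  → match P5@[24:24]
i=25 'a': node 9→2 (via fail)  → match P0@[24:25],P5@[25:25]
i=26 'b': node 2→14  → match P4@[24:26]
i=27 'c': node 14→0 (via fail)
i=28 'a': node 0→1  → match P5@[28:28]
i=29 'a': node 1→2  → match P0@[28:29],P5@[29:29]
i=30 'c': node 2→15 (via fail)
i=31 'a': node 15→1 (via fail)  → match P5@[31:31]
i=32 'a': node 1→2  → match P0@[31:32],P5@[32:32]
i=33 'b': node 2→14  → match P4@[31:33]
i=34 'b': node 14→4 (via fail)  → match P2@[33:34]
i=35 'b': node 4→5  → match P2@[34:35]
i=36 'b': node 5→6  → match P2@[35:36]
i=37 'b': node 6→7  → match P2@[36:37]
i=38 'a': node 7→8  → match P1@[33:38],P5@[38:38],P7@[34:38]
i=39 'b': node 8→3 (via fail)
i=40 'b': node 3→4  → match P2@[39:40]
i=41 'c': node 4→0 (via fail)
i=42 'a': node 0→1  → match P5@[42:42]
i=43 'a': node 1→2  → match P0@[42:43],P5@[43:43]
i=44 'b': node 2→14  → match P4@[42:44]
i=45 'b': node 14→4 (via fail)  → match P2@[44:45]
i=46 'b': node 4→5  → match P2@[45:46]
i=47 'b': node 5→6  → match P2@[46:47]
i=48 'b': node 6→7  → match P2@[47:48]
i=49 'b': node 7→7 (via fail)  → match P2@[48:49]
i=50 'a': node 7→8  → match P1@[45:50],P5@[50:50],P7@[46:50]
i=51 'a': node 8→2 (via fail)  → match P0@[50:51],P5@[51:51]

All matches (sorted): [[0,5],[3,5],[4,0],[4,5],[4,6],[5,0],[5,5],[7,5],[8,0],[8,5],[9,4],[12,2],[13,5],[15,5],[17,3],[17,5],[18,0],[18,5],[20,5],[22,5],[24,5],[25,0],[25,5],[26,4],[28,5],[29,0],[29,5],[31,5],[32,0],[32,5],[33,4],[34,2],[35,2],[36,2],[37,2],[38,1],[38,5],[38,7],[40,2],[42,5],[43,0],[43,5],[44,4],[45,2],[46,2],[47,2],[48,2],[49,2],[50,1],[50,5],[50,7],[51,0],[51,5]]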